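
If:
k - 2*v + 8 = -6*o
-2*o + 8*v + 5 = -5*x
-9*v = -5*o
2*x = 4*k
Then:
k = -2/19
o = -675/418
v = -375/418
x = -4/19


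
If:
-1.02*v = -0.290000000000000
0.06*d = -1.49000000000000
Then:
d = -24.83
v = 0.28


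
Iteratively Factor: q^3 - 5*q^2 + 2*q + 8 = (q + 1)*(q^2 - 6*q + 8) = (q - 2)*(q + 1)*(q - 4)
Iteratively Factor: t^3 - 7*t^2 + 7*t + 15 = (t - 5)*(t^2 - 2*t - 3) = (t - 5)*(t - 3)*(t + 1)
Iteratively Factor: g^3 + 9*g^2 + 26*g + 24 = (g + 2)*(g^2 + 7*g + 12) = (g + 2)*(g + 4)*(g + 3)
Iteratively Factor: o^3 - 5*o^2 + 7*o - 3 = (o - 1)*(o^2 - 4*o + 3) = (o - 1)^2*(o - 3)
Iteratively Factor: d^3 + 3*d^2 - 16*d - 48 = (d - 4)*(d^2 + 7*d + 12) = (d - 4)*(d + 4)*(d + 3)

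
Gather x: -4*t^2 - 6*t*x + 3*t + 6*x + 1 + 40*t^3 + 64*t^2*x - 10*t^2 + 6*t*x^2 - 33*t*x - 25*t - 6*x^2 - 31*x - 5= 40*t^3 - 14*t^2 - 22*t + x^2*(6*t - 6) + x*(64*t^2 - 39*t - 25) - 4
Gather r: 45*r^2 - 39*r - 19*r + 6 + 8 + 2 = 45*r^2 - 58*r + 16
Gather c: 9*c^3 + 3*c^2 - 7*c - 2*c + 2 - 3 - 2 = 9*c^3 + 3*c^2 - 9*c - 3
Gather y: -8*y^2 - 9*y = -8*y^2 - 9*y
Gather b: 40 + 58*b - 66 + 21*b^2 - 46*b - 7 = 21*b^2 + 12*b - 33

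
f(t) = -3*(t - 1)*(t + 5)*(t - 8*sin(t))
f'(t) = -3*(1 - 8*cos(t))*(t - 1)*(t + 5) - 3*(t - 1)*(t - 8*sin(t)) - 3*(t + 5)*(t - 8*sin(t)) = 3*(1 - t)*(t - 8*sin(t)) + 3*(t - 1)*(t + 5)*(8*cos(t) - 1) - 3*(t + 5)*(t - 8*sin(t))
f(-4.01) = -150.53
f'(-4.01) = -30.22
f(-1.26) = 161.19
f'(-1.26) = -64.90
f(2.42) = 90.55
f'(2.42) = -145.48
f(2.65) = 42.65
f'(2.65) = -273.51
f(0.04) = -4.06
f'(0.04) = -98.09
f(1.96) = 109.08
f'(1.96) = 48.40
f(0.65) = -24.87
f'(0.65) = 34.80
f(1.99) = 110.39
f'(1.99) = 38.93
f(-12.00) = 4447.88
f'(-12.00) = 592.42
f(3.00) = -89.81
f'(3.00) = -484.29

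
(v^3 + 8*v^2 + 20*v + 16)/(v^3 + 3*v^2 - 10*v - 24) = (v + 2)/(v - 3)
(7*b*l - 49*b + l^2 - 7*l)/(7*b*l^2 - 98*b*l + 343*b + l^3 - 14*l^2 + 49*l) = 1/(l - 7)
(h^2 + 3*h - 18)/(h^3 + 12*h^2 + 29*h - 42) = (h - 3)/(h^2 + 6*h - 7)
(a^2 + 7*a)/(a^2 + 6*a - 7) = a/(a - 1)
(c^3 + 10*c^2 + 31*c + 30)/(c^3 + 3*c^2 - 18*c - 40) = (c + 3)/(c - 4)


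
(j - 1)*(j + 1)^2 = j^3 + j^2 - j - 1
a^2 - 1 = (a - 1)*(a + 1)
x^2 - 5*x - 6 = (x - 6)*(x + 1)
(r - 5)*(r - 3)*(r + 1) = r^3 - 7*r^2 + 7*r + 15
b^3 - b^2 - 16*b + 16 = (b - 4)*(b - 1)*(b + 4)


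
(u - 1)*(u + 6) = u^2 + 5*u - 6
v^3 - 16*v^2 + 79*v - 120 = (v - 8)*(v - 5)*(v - 3)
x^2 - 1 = (x - 1)*(x + 1)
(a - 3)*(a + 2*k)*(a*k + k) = a^3*k + 2*a^2*k^2 - 2*a^2*k - 4*a*k^2 - 3*a*k - 6*k^2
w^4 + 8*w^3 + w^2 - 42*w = w*(w - 2)*(w + 3)*(w + 7)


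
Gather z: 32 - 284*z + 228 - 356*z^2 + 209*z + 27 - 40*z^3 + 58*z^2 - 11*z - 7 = -40*z^3 - 298*z^2 - 86*z + 280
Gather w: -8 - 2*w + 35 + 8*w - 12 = 6*w + 15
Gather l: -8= -8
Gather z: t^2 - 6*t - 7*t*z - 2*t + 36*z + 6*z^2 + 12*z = t^2 - 8*t + 6*z^2 + z*(48 - 7*t)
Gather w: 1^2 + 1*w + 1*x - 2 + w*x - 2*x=w*(x + 1) - x - 1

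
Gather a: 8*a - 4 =8*a - 4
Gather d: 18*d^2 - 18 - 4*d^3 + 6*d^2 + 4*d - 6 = -4*d^3 + 24*d^2 + 4*d - 24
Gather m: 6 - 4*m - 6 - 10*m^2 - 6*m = -10*m^2 - 10*m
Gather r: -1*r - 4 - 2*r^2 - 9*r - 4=-2*r^2 - 10*r - 8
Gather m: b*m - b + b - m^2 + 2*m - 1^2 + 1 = -m^2 + m*(b + 2)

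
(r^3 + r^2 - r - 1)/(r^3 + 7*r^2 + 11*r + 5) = (r - 1)/(r + 5)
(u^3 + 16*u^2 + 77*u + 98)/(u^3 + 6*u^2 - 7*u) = (u^2 + 9*u + 14)/(u*(u - 1))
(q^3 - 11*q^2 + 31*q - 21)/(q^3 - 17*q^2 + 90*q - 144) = (q^2 - 8*q + 7)/(q^2 - 14*q + 48)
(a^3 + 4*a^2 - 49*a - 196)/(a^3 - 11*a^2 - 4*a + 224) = (a + 7)/(a - 8)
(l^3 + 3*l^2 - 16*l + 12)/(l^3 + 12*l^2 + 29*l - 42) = (l - 2)/(l + 7)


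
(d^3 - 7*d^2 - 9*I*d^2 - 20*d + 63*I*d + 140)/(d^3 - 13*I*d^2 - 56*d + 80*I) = (d - 7)/(d - 4*I)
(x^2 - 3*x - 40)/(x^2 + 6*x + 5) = (x - 8)/(x + 1)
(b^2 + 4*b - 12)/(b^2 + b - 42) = (b^2 + 4*b - 12)/(b^2 + b - 42)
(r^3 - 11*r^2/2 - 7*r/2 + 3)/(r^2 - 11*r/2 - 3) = (2*r^2 + r - 1)/(2*r + 1)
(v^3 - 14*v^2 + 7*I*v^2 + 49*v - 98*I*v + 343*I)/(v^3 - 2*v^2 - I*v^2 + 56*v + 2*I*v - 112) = (v^2 - 14*v + 49)/(v^2 + v*(-2 - 8*I) + 16*I)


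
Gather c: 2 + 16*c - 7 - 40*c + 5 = -24*c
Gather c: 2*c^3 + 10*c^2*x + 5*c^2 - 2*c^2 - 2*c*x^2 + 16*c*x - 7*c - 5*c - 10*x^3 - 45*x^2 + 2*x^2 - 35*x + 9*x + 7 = 2*c^3 + c^2*(10*x + 3) + c*(-2*x^2 + 16*x - 12) - 10*x^3 - 43*x^2 - 26*x + 7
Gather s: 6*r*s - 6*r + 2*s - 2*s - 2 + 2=6*r*s - 6*r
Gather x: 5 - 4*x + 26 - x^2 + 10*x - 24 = -x^2 + 6*x + 7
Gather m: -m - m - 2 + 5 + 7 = 10 - 2*m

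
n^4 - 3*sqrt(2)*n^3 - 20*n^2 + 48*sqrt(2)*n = n*(n - 4*sqrt(2))*(n - 2*sqrt(2))*(n + 3*sqrt(2))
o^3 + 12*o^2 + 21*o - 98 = (o - 2)*(o + 7)^2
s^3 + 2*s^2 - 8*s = s*(s - 2)*(s + 4)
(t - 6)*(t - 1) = t^2 - 7*t + 6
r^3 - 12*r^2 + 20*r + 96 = (r - 8)*(r - 6)*(r + 2)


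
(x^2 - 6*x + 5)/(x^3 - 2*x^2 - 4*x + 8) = (x^2 - 6*x + 5)/(x^3 - 2*x^2 - 4*x + 8)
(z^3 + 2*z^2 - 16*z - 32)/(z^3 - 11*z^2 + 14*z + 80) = (z^2 - 16)/(z^2 - 13*z + 40)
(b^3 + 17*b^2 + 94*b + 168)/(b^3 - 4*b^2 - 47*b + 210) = (b^2 + 10*b + 24)/(b^2 - 11*b + 30)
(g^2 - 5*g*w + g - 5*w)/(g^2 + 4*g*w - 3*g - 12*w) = (g^2 - 5*g*w + g - 5*w)/(g^2 + 4*g*w - 3*g - 12*w)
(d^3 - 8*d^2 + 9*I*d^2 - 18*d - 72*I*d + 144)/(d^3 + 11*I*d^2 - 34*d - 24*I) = (d^2 + d*(-8 + 3*I) - 24*I)/(d^2 + 5*I*d - 4)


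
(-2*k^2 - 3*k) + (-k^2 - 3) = -3*k^2 - 3*k - 3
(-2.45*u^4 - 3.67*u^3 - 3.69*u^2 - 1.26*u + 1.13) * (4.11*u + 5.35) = -10.0695*u^5 - 28.1912*u^4 - 34.8004*u^3 - 24.9201*u^2 - 2.0967*u + 6.0455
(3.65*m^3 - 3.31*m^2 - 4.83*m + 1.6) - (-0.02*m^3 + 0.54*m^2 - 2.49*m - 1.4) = 3.67*m^3 - 3.85*m^2 - 2.34*m + 3.0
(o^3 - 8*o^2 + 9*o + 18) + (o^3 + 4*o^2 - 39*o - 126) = 2*o^3 - 4*o^2 - 30*o - 108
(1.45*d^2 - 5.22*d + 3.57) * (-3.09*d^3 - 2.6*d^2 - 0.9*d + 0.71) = -4.4805*d^5 + 12.3598*d^4 + 1.2357*d^3 - 3.5545*d^2 - 6.9192*d + 2.5347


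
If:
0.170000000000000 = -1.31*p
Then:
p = -0.13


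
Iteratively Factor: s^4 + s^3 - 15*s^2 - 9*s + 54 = (s - 2)*(s^3 + 3*s^2 - 9*s - 27) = (s - 3)*(s - 2)*(s^2 + 6*s + 9) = (s - 3)*(s - 2)*(s + 3)*(s + 3)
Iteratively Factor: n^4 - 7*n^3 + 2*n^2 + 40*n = (n + 2)*(n^3 - 9*n^2 + 20*n) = (n - 4)*(n + 2)*(n^2 - 5*n) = n*(n - 4)*(n + 2)*(n - 5)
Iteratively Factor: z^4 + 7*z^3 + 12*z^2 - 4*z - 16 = (z + 2)*(z^3 + 5*z^2 + 2*z - 8) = (z + 2)*(z + 4)*(z^2 + z - 2) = (z - 1)*(z + 2)*(z + 4)*(z + 2)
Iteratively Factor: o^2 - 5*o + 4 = (o - 1)*(o - 4)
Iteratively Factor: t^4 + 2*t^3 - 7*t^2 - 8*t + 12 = (t + 3)*(t^3 - t^2 - 4*t + 4) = (t - 1)*(t + 3)*(t^2 - 4) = (t - 1)*(t + 2)*(t + 3)*(t - 2)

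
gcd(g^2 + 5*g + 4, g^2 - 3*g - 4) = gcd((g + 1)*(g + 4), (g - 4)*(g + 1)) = g + 1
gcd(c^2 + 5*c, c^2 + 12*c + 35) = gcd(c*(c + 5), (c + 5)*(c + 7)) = c + 5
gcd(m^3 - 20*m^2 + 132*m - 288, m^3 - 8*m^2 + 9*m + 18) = m - 6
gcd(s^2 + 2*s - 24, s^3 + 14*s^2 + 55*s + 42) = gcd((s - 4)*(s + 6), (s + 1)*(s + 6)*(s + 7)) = s + 6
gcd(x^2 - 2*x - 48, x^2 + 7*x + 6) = x + 6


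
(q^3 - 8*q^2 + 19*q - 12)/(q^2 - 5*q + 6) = (q^2 - 5*q + 4)/(q - 2)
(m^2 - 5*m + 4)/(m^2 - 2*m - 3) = (-m^2 + 5*m - 4)/(-m^2 + 2*m + 3)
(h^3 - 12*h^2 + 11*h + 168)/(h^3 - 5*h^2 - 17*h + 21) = (h - 8)/(h - 1)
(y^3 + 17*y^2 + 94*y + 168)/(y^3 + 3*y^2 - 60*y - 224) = (y + 6)/(y - 8)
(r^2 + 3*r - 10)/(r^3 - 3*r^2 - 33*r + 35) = (r - 2)/(r^2 - 8*r + 7)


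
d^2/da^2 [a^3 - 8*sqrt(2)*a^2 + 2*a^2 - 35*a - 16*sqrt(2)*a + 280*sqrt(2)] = 6*a - 16*sqrt(2) + 4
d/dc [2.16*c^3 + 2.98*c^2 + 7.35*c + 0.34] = 6.48*c^2 + 5.96*c + 7.35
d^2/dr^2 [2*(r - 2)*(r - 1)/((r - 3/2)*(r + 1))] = 16*(-5*r^3 + 21*r^2 - 33*r + 16)/(8*r^6 - 12*r^5 - 30*r^4 + 35*r^3 + 45*r^2 - 27*r - 27)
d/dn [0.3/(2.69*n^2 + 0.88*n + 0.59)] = (-1.614*n - 0.264)/(2.69*n^2 + 0.88*n + 0.59)^2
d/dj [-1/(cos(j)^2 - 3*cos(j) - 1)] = (3 - 2*cos(j))*sin(j)/(sin(j)^2 + 3*cos(j))^2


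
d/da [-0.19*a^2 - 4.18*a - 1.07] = -0.38*a - 4.18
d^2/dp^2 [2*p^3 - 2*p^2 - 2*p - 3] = 12*p - 4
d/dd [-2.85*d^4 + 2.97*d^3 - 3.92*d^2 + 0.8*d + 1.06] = -11.4*d^3 + 8.91*d^2 - 7.84*d + 0.8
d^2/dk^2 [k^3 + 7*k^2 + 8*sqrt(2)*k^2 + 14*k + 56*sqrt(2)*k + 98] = 6*k + 14 + 16*sqrt(2)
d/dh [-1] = 0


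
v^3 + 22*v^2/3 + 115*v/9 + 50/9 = (v + 2/3)*(v + 5/3)*(v + 5)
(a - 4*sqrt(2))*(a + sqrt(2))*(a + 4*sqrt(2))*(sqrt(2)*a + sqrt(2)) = sqrt(2)*a^4 + sqrt(2)*a^3 + 2*a^3 - 32*sqrt(2)*a^2 + 2*a^2 - 64*a - 32*sqrt(2)*a - 64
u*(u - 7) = u^2 - 7*u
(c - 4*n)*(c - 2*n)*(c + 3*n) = c^3 - 3*c^2*n - 10*c*n^2 + 24*n^3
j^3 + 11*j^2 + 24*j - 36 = (j - 1)*(j + 6)^2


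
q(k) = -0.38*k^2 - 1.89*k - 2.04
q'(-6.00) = 2.67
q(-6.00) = -4.38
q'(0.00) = -1.89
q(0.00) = -2.04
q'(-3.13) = 0.49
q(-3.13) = 0.15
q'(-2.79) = 0.23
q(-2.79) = 0.28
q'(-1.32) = -0.89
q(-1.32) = -0.21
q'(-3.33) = 0.64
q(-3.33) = 0.04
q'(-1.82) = -0.51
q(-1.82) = 0.14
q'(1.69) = -3.17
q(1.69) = -6.32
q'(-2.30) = -0.14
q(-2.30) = 0.30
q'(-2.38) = -0.08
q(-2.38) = 0.31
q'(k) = -0.76*k - 1.89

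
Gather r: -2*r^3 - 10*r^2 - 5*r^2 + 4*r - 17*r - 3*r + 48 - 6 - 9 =-2*r^3 - 15*r^2 - 16*r + 33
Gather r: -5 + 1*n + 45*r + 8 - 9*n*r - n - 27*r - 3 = r*(18 - 9*n)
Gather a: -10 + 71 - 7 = 54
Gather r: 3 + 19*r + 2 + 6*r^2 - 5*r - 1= 6*r^2 + 14*r + 4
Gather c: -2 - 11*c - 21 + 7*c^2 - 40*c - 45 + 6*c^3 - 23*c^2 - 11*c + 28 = 6*c^3 - 16*c^2 - 62*c - 40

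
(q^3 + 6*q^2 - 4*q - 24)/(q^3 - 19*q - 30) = (q^2 + 4*q - 12)/(q^2 - 2*q - 15)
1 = 1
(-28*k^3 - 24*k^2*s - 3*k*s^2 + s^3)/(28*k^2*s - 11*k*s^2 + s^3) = (4*k^2 + 4*k*s + s^2)/(s*(-4*k + s))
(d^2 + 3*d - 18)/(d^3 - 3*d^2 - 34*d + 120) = (d - 3)/(d^2 - 9*d + 20)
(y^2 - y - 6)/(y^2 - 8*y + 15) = (y + 2)/(y - 5)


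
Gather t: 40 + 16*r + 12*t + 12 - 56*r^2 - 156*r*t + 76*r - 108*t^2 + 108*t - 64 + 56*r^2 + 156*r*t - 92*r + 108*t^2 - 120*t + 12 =0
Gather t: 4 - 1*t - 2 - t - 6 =-2*t - 4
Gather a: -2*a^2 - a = -2*a^2 - a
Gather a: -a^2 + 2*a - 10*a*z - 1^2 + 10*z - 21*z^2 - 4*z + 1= -a^2 + a*(2 - 10*z) - 21*z^2 + 6*z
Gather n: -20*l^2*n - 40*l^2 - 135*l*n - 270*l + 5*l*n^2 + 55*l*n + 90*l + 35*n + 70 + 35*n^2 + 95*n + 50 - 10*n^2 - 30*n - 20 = -40*l^2 - 180*l + n^2*(5*l + 25) + n*(-20*l^2 - 80*l + 100) + 100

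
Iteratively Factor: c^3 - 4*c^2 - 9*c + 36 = (c - 4)*(c^2 - 9) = (c - 4)*(c + 3)*(c - 3)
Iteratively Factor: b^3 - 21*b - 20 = (b + 1)*(b^2 - b - 20) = (b + 1)*(b + 4)*(b - 5)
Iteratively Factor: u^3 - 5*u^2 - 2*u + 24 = (u + 2)*(u^2 - 7*u + 12) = (u - 3)*(u + 2)*(u - 4)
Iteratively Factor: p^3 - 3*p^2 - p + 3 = (p + 1)*(p^2 - 4*p + 3) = (p - 1)*(p + 1)*(p - 3)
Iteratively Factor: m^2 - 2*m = (m - 2)*(m)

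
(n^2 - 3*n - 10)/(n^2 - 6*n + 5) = (n + 2)/(n - 1)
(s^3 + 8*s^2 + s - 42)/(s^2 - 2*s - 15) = (s^2 + 5*s - 14)/(s - 5)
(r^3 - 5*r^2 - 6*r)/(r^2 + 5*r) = (r^2 - 5*r - 6)/(r + 5)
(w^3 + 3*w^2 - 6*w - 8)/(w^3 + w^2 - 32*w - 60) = (w^3 + 3*w^2 - 6*w - 8)/(w^3 + w^2 - 32*w - 60)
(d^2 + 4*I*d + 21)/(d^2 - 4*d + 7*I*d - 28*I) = (d - 3*I)/(d - 4)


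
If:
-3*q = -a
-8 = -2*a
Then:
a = 4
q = 4/3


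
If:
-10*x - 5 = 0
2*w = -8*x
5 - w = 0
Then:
No Solution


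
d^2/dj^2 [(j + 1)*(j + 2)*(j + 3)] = 6*j + 12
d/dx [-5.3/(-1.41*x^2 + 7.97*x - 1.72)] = (42.241 - 14.946*x)/(1.41*x^2 - 7.97*x + 1.72)^2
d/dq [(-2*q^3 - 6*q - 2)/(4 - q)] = 2*(2*q^3 - 12*q^2 - 13)/(q^2 - 8*q + 16)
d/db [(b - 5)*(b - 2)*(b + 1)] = 3*b^2 - 12*b + 3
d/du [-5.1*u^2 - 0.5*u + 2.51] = -10.2*u - 0.5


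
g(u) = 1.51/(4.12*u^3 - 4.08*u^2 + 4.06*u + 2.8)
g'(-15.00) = -0.00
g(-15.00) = -0.00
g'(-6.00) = -0.00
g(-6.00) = -0.00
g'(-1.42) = -0.12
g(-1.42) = -0.07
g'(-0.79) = -1.11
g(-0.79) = -0.30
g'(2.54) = -0.03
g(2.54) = 0.03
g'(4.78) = -0.00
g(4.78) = 0.00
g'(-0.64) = -3.33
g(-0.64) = -0.59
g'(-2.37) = -0.02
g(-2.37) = -0.02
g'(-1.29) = -0.16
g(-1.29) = -0.08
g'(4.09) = -0.00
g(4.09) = 0.01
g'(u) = 1.51*(-12.36*u^2 + 8.16*u - 4.06)/(4.12*u^3 - 4.08*u^2 + 4.06*u + 2.8)^2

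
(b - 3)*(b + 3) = b^2 - 9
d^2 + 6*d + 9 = (d + 3)^2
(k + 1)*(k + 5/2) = k^2 + 7*k/2 + 5/2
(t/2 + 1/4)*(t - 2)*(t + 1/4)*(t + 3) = t^4/2 + 7*t^3/8 - 41*t^2/16 - 35*t/16 - 3/8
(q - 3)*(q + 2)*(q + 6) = q^3 + 5*q^2 - 12*q - 36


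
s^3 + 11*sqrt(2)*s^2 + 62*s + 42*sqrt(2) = (s + sqrt(2))*(s + 3*sqrt(2))*(s + 7*sqrt(2))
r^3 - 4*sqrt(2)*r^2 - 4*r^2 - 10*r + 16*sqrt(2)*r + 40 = (r - 4)*(r - 5*sqrt(2))*(r + sqrt(2))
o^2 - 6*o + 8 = (o - 4)*(o - 2)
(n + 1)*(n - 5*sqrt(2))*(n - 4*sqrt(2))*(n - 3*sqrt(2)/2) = n^4 - 21*sqrt(2)*n^3/2 + n^3 - 21*sqrt(2)*n^2/2 + 67*n^2 - 60*sqrt(2)*n + 67*n - 60*sqrt(2)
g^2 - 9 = (g - 3)*(g + 3)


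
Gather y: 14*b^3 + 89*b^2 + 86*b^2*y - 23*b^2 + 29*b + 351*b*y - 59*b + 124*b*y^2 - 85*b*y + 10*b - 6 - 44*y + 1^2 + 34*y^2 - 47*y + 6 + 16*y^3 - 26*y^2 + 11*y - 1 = 14*b^3 + 66*b^2 - 20*b + 16*y^3 + y^2*(124*b + 8) + y*(86*b^2 + 266*b - 80)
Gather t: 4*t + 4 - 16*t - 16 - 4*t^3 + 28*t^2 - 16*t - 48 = -4*t^3 + 28*t^2 - 28*t - 60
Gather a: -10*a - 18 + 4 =-10*a - 14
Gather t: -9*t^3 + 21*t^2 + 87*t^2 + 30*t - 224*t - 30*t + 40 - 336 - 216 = -9*t^3 + 108*t^2 - 224*t - 512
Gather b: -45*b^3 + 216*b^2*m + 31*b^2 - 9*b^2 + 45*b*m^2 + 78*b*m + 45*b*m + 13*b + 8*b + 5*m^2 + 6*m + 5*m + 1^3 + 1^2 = -45*b^3 + b^2*(216*m + 22) + b*(45*m^2 + 123*m + 21) + 5*m^2 + 11*m + 2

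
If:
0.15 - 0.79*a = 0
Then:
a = 0.19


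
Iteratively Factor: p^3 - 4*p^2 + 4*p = (p - 2)*(p^2 - 2*p) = p*(p - 2)*(p - 2)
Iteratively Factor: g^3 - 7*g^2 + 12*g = (g)*(g^2 - 7*g + 12) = g*(g - 3)*(g - 4)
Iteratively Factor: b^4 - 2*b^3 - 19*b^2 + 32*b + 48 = (b - 3)*(b^3 + b^2 - 16*b - 16) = (b - 3)*(b + 1)*(b^2 - 16) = (b - 4)*(b - 3)*(b + 1)*(b + 4)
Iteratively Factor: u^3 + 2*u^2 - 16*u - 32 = (u + 2)*(u^2 - 16) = (u - 4)*(u + 2)*(u + 4)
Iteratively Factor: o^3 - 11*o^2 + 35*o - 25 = (o - 5)*(o^2 - 6*o + 5) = (o - 5)*(o - 1)*(o - 5)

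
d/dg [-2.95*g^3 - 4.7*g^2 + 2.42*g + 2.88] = -8.85*g^2 - 9.4*g + 2.42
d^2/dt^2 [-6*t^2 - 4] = -12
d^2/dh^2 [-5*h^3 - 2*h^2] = -30*h - 4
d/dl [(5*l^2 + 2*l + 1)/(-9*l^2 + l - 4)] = (23*l^2 - 22*l - 9)/(81*l^4 - 18*l^3 + 73*l^2 - 8*l + 16)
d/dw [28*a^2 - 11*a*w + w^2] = -11*a + 2*w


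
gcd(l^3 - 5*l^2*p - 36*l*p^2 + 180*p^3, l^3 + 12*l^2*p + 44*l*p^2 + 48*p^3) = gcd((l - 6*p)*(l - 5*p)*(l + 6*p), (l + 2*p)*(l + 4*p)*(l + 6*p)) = l + 6*p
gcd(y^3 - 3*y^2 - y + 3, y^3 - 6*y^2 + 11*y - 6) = y^2 - 4*y + 3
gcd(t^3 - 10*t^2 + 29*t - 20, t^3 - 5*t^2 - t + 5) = t^2 - 6*t + 5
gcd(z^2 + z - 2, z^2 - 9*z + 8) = z - 1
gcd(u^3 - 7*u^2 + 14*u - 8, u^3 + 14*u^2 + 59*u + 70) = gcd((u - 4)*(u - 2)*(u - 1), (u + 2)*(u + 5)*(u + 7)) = 1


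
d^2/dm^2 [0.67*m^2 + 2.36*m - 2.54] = 1.34000000000000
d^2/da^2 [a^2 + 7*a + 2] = 2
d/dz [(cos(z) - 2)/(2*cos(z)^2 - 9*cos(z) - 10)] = (-8*cos(z) + cos(2*z) + 29)*sin(z)/(9*cos(z) - cos(2*z) + 9)^2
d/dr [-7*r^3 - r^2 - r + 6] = -21*r^2 - 2*r - 1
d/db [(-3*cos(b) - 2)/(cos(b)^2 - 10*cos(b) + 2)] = (-3*cos(b)^2 - 4*cos(b) + 26)*sin(b)/(sin(b)^2 + 10*cos(b) - 3)^2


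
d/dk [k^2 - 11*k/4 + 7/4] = 2*k - 11/4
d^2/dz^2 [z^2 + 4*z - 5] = 2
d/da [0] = 0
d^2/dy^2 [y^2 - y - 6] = 2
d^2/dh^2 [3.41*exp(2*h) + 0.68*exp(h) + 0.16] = (13.64*exp(h) + 0.68)*exp(h)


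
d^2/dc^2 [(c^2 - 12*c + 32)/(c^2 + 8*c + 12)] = 40*(-c^3 + 3*c^2 + 60*c + 148)/(c^6 + 24*c^5 + 228*c^4 + 1088*c^3 + 2736*c^2 + 3456*c + 1728)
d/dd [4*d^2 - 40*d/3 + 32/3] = 8*d - 40/3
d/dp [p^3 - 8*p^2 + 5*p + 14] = 3*p^2 - 16*p + 5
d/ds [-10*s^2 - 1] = -20*s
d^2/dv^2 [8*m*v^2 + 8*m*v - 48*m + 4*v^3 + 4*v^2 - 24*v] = 16*m + 24*v + 8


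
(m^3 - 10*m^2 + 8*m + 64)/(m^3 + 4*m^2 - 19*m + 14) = (m^3 - 10*m^2 + 8*m + 64)/(m^3 + 4*m^2 - 19*m + 14)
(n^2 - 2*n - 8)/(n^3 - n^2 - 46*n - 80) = (n - 4)/(n^2 - 3*n - 40)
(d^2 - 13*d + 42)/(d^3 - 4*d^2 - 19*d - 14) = (d - 6)/(d^2 + 3*d + 2)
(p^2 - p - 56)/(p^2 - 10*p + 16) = (p + 7)/(p - 2)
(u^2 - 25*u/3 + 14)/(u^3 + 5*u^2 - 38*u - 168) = (u - 7/3)/(u^2 + 11*u + 28)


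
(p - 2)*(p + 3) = p^2 + p - 6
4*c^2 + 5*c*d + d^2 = (c + d)*(4*c + d)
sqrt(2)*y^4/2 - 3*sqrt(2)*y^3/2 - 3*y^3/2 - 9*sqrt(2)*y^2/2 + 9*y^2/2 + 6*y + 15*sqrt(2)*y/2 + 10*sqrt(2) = (y - 4)*(y - 5*sqrt(2)/2)*(y + sqrt(2))*(sqrt(2)*y/2 + sqrt(2)/2)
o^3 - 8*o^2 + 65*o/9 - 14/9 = (o - 7)*(o - 2/3)*(o - 1/3)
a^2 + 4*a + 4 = (a + 2)^2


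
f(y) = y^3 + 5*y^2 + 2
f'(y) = 3*y^2 + 10*y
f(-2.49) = 17.56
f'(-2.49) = -6.30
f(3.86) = 134.01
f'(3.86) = 83.30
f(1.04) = 8.53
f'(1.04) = 13.64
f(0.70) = 4.79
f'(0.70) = 8.47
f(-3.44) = 20.46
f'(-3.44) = 1.10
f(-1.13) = 6.94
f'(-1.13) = -7.47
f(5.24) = 283.17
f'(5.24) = 134.77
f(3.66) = 118.01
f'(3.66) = 76.79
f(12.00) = 2450.00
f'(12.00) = 552.00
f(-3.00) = 20.00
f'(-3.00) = -3.00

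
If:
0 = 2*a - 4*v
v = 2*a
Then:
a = 0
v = 0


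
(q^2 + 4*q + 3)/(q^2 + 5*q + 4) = (q + 3)/(q + 4)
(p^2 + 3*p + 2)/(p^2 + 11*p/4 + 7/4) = 4*(p + 2)/(4*p + 7)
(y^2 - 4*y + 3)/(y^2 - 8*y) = (y^2 - 4*y + 3)/(y*(y - 8))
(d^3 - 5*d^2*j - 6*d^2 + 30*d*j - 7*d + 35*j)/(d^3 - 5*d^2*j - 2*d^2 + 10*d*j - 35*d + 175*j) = (d + 1)/(d + 5)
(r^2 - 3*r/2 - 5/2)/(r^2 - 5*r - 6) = (r - 5/2)/(r - 6)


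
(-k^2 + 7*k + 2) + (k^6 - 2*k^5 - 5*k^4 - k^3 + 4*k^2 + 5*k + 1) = k^6 - 2*k^5 - 5*k^4 - k^3 + 3*k^2 + 12*k + 3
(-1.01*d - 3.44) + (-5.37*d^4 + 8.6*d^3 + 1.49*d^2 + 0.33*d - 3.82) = -5.37*d^4 + 8.6*d^3 + 1.49*d^2 - 0.68*d - 7.26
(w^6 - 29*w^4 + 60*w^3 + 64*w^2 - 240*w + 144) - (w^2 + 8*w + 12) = w^6 - 29*w^4 + 60*w^3 + 63*w^2 - 248*w + 132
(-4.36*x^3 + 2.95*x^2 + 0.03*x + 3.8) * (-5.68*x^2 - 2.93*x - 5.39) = 24.7648*x^5 - 3.9812*x^4 + 14.6865*x^3 - 37.5724*x^2 - 11.2957*x - 20.482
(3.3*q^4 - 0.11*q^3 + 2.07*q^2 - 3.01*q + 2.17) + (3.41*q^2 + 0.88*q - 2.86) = 3.3*q^4 - 0.11*q^3 + 5.48*q^2 - 2.13*q - 0.69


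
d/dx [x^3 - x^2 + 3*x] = 3*x^2 - 2*x + 3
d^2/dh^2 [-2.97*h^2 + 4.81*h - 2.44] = -5.94000000000000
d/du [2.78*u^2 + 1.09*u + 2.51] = 5.56*u + 1.09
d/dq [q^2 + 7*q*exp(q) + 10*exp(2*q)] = 7*q*exp(q) + 2*q + 20*exp(2*q) + 7*exp(q)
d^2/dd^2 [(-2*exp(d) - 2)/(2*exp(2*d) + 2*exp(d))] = -exp(-d)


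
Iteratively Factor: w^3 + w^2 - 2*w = (w)*(w^2 + w - 2) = w*(w + 2)*(w - 1)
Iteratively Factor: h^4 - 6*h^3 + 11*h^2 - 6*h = (h - 2)*(h^3 - 4*h^2 + 3*h) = (h - 3)*(h - 2)*(h^2 - h) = h*(h - 3)*(h - 2)*(h - 1)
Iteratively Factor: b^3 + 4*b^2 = (b)*(b^2 + 4*b) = b^2*(b + 4)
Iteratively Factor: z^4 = (z)*(z^3) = z^2*(z^2) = z^3*(z)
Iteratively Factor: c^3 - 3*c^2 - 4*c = (c)*(c^2 - 3*c - 4) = c*(c + 1)*(c - 4)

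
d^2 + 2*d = d*(d + 2)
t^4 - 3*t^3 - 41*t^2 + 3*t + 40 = (t - 8)*(t - 1)*(t + 1)*(t + 5)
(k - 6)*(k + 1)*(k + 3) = k^3 - 2*k^2 - 21*k - 18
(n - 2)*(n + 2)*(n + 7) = n^3 + 7*n^2 - 4*n - 28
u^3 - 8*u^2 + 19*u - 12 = (u - 4)*(u - 3)*(u - 1)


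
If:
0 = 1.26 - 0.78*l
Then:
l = 1.62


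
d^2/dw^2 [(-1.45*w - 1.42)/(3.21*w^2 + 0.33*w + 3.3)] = (-(1.45*w + 1.42)*(6.42*w + 0.33)*(12.84*w + 0.66) + (27.927*w + 10.0734)*(3.21*w^2 + 0.33*w + 3.3))/(3.21*w^2 + 0.33*w + 3.3)^3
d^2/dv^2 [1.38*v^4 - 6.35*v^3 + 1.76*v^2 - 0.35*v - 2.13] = 16.56*v^2 - 38.1*v + 3.52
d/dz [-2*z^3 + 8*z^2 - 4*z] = -6*z^2 + 16*z - 4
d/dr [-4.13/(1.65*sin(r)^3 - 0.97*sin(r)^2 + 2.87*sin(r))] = (2.48194102150081*cos(r) - 0.97272031953769/tan(r) + 1.4390243902439*cos(r)/sin(r)^2)/(0.574912891986063*sin(r)^2 - 0.337979094076655*sin(r) + 1.0)^2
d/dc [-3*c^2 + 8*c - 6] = 8 - 6*c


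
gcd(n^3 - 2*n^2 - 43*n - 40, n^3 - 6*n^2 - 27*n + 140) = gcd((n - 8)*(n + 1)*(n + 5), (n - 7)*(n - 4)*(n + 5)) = n + 5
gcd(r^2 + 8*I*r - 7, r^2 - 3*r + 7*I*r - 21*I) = r + 7*I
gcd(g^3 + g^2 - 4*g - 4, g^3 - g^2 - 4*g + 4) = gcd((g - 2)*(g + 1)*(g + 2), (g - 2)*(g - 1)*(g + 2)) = g^2 - 4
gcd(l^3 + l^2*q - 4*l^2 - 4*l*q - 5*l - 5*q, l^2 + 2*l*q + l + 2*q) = l + 1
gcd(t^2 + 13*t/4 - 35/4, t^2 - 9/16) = 1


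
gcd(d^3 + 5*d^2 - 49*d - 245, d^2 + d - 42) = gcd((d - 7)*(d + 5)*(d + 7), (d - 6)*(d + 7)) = d + 7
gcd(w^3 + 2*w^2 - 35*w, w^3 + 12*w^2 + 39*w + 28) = w + 7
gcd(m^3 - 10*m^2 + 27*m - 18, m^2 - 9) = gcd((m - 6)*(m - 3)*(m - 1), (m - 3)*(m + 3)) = m - 3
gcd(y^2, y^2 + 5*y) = y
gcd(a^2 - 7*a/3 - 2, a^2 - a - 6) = a - 3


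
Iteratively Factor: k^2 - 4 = (k + 2)*(k - 2)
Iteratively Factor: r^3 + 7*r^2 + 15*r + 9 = (r + 1)*(r^2 + 6*r + 9) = (r + 1)*(r + 3)*(r + 3)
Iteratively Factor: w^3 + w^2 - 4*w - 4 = (w + 1)*(w^2 - 4) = (w + 1)*(w + 2)*(w - 2)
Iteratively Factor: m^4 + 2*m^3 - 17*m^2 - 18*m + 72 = (m + 4)*(m^3 - 2*m^2 - 9*m + 18) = (m - 3)*(m + 4)*(m^2 + m - 6) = (m - 3)*(m + 3)*(m + 4)*(m - 2)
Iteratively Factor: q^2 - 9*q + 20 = (q - 5)*(q - 4)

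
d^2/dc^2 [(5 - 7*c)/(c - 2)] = -18/(c - 2)^3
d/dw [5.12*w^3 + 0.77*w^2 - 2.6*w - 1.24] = 15.36*w^2 + 1.54*w - 2.6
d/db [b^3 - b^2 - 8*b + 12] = 3*b^2 - 2*b - 8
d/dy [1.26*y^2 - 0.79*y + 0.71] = 2.52*y - 0.79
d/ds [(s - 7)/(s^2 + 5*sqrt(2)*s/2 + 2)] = 2*(2*s^2 + 5*sqrt(2)*s - (s - 7)*(4*s + 5*sqrt(2)) + 4)/(2*s^2 + 5*sqrt(2)*s + 4)^2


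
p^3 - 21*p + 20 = (p - 4)*(p - 1)*(p + 5)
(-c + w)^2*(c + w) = c^3 - c^2*w - c*w^2 + w^3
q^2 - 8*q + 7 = (q - 7)*(q - 1)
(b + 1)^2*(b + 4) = b^3 + 6*b^2 + 9*b + 4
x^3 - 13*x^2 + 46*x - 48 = (x - 8)*(x - 3)*(x - 2)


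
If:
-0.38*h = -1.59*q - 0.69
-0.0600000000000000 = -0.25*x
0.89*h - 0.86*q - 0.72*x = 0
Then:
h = -0.29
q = -0.50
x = 0.24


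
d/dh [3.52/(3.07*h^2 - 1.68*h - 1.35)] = (5.9136 - 21.6128*h)/(-3.07*h^2 + 1.68*h + 1.35)^2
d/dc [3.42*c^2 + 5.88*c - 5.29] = 6.84*c + 5.88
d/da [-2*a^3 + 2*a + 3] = 2 - 6*a^2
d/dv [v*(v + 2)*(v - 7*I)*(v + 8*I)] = 4*v^3 + 3*v^2*(2 + I) + 4*v*(28 + I) + 112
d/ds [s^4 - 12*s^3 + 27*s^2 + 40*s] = 4*s^3 - 36*s^2 + 54*s + 40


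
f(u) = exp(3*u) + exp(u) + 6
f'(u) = 3*exp(3*u) + exp(u)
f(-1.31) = 6.29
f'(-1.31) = 0.33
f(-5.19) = 6.01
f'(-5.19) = 0.01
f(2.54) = 2057.24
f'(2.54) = 6128.37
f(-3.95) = 6.02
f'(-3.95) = 0.02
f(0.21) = 9.11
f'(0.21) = 6.87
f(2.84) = 5037.17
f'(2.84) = 15059.28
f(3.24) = 16678.78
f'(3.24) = 49967.27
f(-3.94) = 6.02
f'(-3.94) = 0.02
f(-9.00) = 6.00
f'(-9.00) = 0.00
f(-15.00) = 6.00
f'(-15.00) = 0.00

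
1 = 1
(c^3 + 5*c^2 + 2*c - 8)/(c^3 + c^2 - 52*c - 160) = (c^2 + c - 2)/(c^2 - 3*c - 40)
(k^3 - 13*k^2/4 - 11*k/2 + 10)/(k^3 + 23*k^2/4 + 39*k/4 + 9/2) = (4*k^2 - 21*k + 20)/(4*k^2 + 15*k + 9)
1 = 1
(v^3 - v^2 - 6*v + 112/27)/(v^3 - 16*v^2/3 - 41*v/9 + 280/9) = (v - 2/3)/(v - 5)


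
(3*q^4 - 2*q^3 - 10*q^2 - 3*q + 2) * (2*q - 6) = 6*q^5 - 22*q^4 - 8*q^3 + 54*q^2 + 22*q - 12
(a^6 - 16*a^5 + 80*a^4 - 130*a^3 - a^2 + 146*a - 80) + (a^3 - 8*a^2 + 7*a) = a^6 - 16*a^5 + 80*a^4 - 129*a^3 - 9*a^2 + 153*a - 80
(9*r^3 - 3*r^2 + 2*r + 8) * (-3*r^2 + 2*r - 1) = -27*r^5 + 27*r^4 - 21*r^3 - 17*r^2 + 14*r - 8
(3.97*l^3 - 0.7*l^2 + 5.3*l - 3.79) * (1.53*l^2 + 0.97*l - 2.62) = 6.0741*l^5 + 2.7799*l^4 - 2.9714*l^3 + 1.1763*l^2 - 17.5623*l + 9.9298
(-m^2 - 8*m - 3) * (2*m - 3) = -2*m^3 - 13*m^2 + 18*m + 9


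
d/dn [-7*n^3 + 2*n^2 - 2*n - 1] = -21*n^2 + 4*n - 2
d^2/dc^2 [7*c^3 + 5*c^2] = 42*c + 10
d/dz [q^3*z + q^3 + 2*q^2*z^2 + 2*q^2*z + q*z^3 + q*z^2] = q*(q^2 + 4*q*z + 2*q + 3*z^2 + 2*z)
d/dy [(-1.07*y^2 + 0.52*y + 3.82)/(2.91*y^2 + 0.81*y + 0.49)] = (-2.3799*y^2 - 23.281*y - 2.8394)/(8.4681*y^4 + 4.7142*y^3 + 3.5079*y^2 + 0.7938*y + 0.2401)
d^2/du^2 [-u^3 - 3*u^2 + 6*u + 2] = -6*u - 6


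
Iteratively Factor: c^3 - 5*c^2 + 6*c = (c - 2)*(c^2 - 3*c) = c*(c - 2)*(c - 3)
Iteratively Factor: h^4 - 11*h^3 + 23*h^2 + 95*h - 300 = (h - 5)*(h^3 - 6*h^2 - 7*h + 60) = (h - 5)^2*(h^2 - h - 12) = (h - 5)^2*(h + 3)*(h - 4)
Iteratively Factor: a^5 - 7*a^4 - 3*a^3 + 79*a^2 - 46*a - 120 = (a - 2)*(a^4 - 5*a^3 - 13*a^2 + 53*a + 60) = (a - 2)*(a + 3)*(a^3 - 8*a^2 + 11*a + 20) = (a - 4)*(a - 2)*(a + 3)*(a^2 - 4*a - 5) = (a - 4)*(a - 2)*(a + 1)*(a + 3)*(a - 5)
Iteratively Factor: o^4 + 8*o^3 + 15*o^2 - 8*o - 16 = (o + 1)*(o^3 + 7*o^2 + 8*o - 16) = (o + 1)*(o + 4)*(o^2 + 3*o - 4) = (o + 1)*(o + 4)^2*(o - 1)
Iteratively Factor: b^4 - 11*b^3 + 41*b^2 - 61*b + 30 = (b - 5)*(b^3 - 6*b^2 + 11*b - 6) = (b - 5)*(b - 3)*(b^2 - 3*b + 2) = (b - 5)*(b - 3)*(b - 2)*(b - 1)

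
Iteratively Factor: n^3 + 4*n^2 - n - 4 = (n + 4)*(n^2 - 1) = (n + 1)*(n + 4)*(n - 1)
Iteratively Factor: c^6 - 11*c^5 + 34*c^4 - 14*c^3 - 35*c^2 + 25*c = (c - 5)*(c^5 - 6*c^4 + 4*c^3 + 6*c^2 - 5*c) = (c - 5)*(c + 1)*(c^4 - 7*c^3 + 11*c^2 - 5*c) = c*(c - 5)*(c + 1)*(c^3 - 7*c^2 + 11*c - 5) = c*(c - 5)^2*(c + 1)*(c^2 - 2*c + 1) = c*(c - 5)^2*(c - 1)*(c + 1)*(c - 1)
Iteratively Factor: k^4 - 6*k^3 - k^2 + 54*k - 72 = (k - 2)*(k^3 - 4*k^2 - 9*k + 36) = (k - 2)*(k + 3)*(k^2 - 7*k + 12) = (k - 4)*(k - 2)*(k + 3)*(k - 3)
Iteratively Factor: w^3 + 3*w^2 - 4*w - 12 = (w - 2)*(w^2 + 5*w + 6) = (w - 2)*(w + 3)*(w + 2)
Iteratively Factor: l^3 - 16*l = (l - 4)*(l^2 + 4*l) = (l - 4)*(l + 4)*(l)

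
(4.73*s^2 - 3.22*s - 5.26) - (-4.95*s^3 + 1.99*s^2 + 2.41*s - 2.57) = 4.95*s^3 + 2.74*s^2 - 5.63*s - 2.69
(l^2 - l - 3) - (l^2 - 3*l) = 2*l - 3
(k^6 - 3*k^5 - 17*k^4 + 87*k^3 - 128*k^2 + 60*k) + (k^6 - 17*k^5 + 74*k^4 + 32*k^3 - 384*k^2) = 2*k^6 - 20*k^5 + 57*k^4 + 119*k^3 - 512*k^2 + 60*k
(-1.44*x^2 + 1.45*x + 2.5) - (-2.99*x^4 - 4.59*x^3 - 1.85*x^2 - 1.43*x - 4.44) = 2.99*x^4 + 4.59*x^3 + 0.41*x^2 + 2.88*x + 6.94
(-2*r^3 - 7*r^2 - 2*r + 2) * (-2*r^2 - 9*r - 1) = 4*r^5 + 32*r^4 + 69*r^3 + 21*r^2 - 16*r - 2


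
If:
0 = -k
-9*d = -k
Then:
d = 0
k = 0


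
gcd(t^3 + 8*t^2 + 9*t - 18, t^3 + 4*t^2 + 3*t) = t + 3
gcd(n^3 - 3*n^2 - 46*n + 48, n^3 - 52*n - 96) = n^2 - 2*n - 48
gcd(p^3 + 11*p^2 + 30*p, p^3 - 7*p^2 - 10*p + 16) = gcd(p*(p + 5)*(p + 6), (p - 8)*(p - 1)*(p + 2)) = 1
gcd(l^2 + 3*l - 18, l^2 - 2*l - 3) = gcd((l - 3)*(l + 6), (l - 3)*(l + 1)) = l - 3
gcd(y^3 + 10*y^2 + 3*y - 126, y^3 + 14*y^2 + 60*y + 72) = y + 6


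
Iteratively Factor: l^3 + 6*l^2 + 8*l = (l)*(l^2 + 6*l + 8) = l*(l + 2)*(l + 4)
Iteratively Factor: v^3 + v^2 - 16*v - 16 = (v + 4)*(v^2 - 3*v - 4) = (v - 4)*(v + 4)*(v + 1)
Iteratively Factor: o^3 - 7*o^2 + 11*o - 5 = (o - 1)*(o^2 - 6*o + 5) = (o - 5)*(o - 1)*(o - 1)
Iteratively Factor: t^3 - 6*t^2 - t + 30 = (t + 2)*(t^2 - 8*t + 15) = (t - 3)*(t + 2)*(t - 5)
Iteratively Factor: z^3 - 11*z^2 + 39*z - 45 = (z - 5)*(z^2 - 6*z + 9) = (z - 5)*(z - 3)*(z - 3)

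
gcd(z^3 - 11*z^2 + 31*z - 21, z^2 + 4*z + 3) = 1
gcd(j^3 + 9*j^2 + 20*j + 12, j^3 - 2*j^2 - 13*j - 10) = j^2 + 3*j + 2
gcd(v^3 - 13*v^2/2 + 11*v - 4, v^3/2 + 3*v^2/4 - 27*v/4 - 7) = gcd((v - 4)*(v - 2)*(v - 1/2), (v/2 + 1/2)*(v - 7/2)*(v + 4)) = 1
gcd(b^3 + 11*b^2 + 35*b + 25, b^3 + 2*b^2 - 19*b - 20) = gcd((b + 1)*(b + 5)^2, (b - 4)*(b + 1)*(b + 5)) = b^2 + 6*b + 5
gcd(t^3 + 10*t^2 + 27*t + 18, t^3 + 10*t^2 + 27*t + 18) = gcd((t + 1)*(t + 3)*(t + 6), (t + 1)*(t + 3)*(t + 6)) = t^3 + 10*t^2 + 27*t + 18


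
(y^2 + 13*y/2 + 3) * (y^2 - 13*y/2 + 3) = y^4 - 145*y^2/4 + 9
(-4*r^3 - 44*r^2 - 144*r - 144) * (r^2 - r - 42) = -4*r^5 - 40*r^4 + 68*r^3 + 1848*r^2 + 6192*r + 6048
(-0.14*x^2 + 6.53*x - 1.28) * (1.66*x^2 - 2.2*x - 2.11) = -0.2324*x^4 + 11.1478*x^3 - 16.1954*x^2 - 10.9623*x + 2.7008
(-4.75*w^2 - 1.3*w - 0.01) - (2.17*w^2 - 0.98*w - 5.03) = -6.92*w^2 - 0.32*w + 5.02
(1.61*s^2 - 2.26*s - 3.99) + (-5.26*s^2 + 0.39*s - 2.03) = -3.65*s^2 - 1.87*s - 6.02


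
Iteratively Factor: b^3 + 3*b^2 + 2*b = (b)*(b^2 + 3*b + 2) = b*(b + 2)*(b + 1)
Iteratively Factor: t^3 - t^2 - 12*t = (t + 3)*(t^2 - 4*t) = t*(t + 3)*(t - 4)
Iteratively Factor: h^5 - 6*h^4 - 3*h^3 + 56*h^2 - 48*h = (h + 3)*(h^4 - 9*h^3 + 24*h^2 - 16*h) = (h - 4)*(h + 3)*(h^3 - 5*h^2 + 4*h) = (h - 4)^2*(h + 3)*(h^2 - h) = (h - 4)^2*(h - 1)*(h + 3)*(h)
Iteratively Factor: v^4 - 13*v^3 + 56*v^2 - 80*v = (v - 4)*(v^3 - 9*v^2 + 20*v) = (v - 5)*(v - 4)*(v^2 - 4*v) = v*(v - 5)*(v - 4)*(v - 4)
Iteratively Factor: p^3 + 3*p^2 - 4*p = (p - 1)*(p^2 + 4*p) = (p - 1)*(p + 4)*(p)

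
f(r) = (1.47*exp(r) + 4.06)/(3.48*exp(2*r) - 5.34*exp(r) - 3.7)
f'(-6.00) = 0.00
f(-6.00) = -1.09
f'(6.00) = 0.00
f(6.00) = 0.00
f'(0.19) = -1.20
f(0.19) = -1.15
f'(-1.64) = 0.10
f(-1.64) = -0.94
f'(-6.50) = 0.00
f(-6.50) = -1.10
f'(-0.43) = -0.09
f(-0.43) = -0.88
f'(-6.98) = 0.00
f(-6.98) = -1.10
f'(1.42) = -0.68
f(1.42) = 0.30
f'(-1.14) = 0.08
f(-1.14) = -0.90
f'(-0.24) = -0.22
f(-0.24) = -0.91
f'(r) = (1.47*exp(r) + 4.06)*(-6.96*exp(2*r) + 5.34*exp(r))/(3.48*exp(2*r) - 5.34*exp(r) - 3.7)^2 + 1.47*exp(r)/(3.48*exp(2*r) - 5.34*exp(r) - 3.7) = (-5.1156*exp(2*r) - 28.2576*exp(r) + 16.2414)*exp(r)/(12.1104*exp(4*r) - 37.1664*exp(3*r) + 2.7636*exp(2*r) + 39.516*exp(r) + 13.69)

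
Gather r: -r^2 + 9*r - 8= -r^2 + 9*r - 8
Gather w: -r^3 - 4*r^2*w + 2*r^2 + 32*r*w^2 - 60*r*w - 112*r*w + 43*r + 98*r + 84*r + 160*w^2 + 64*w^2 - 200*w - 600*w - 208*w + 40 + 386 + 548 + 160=-r^3 + 2*r^2 + 225*r + w^2*(32*r + 224) + w*(-4*r^2 - 172*r - 1008) + 1134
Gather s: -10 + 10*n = 10*n - 10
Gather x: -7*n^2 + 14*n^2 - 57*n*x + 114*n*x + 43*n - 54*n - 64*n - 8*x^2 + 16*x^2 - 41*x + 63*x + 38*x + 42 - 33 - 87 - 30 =7*n^2 - 75*n + 8*x^2 + x*(57*n + 60) - 108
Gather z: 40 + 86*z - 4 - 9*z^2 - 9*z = -9*z^2 + 77*z + 36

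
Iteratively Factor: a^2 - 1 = (a + 1)*(a - 1)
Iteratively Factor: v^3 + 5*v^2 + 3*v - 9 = (v + 3)*(v^2 + 2*v - 3) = (v + 3)^2*(v - 1)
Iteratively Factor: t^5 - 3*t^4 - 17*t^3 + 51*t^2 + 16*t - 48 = (t - 4)*(t^4 + t^3 - 13*t^2 - t + 12) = (t - 4)*(t - 3)*(t^3 + 4*t^2 - t - 4) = (t - 4)*(t - 3)*(t + 4)*(t^2 - 1) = (t - 4)*(t - 3)*(t + 1)*(t + 4)*(t - 1)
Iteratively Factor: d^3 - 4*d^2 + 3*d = (d - 3)*(d^2 - d) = (d - 3)*(d - 1)*(d)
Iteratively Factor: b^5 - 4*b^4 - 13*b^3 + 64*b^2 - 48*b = (b - 3)*(b^4 - b^3 - 16*b^2 + 16*b) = (b - 3)*(b + 4)*(b^3 - 5*b^2 + 4*b) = (b - 4)*(b - 3)*(b + 4)*(b^2 - b) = (b - 4)*(b - 3)*(b - 1)*(b + 4)*(b)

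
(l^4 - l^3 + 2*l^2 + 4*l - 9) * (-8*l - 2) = -8*l^5 + 6*l^4 - 14*l^3 - 36*l^2 + 64*l + 18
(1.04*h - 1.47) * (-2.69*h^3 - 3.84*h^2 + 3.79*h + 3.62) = -2.7976*h^4 - 0.0392999999999999*h^3 + 9.5864*h^2 - 1.8065*h - 5.3214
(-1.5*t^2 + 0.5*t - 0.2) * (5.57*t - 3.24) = -8.355*t^3 + 7.645*t^2 - 2.734*t + 0.648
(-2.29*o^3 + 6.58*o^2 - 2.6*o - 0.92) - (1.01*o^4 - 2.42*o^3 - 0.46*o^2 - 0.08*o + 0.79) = -1.01*o^4 + 0.13*o^3 + 7.04*o^2 - 2.52*o - 1.71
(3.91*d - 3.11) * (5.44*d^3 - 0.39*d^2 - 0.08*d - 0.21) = 21.2704*d^4 - 18.4433*d^3 + 0.9001*d^2 - 0.5723*d + 0.6531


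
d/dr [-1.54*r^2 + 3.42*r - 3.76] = 3.42 - 3.08*r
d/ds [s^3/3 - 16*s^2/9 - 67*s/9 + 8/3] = s^2 - 32*s/9 - 67/9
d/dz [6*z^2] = 12*z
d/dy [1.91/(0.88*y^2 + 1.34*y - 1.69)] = (-3.3616*y - 2.5594)/(0.88*y^2 + 1.34*y - 1.69)^2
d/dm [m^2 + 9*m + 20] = 2*m + 9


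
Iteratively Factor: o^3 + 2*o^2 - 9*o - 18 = (o - 3)*(o^2 + 5*o + 6) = (o - 3)*(o + 2)*(o + 3)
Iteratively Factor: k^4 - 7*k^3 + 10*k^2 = (k - 5)*(k^3 - 2*k^2) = k*(k - 5)*(k^2 - 2*k) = k*(k - 5)*(k - 2)*(k)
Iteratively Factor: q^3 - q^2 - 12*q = (q + 3)*(q^2 - 4*q) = (q - 4)*(q + 3)*(q)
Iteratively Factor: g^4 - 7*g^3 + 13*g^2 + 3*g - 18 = (g - 3)*(g^3 - 4*g^2 + g + 6) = (g - 3)*(g - 2)*(g^2 - 2*g - 3) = (g - 3)^2*(g - 2)*(g + 1)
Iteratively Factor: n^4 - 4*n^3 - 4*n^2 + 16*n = (n)*(n^3 - 4*n^2 - 4*n + 16) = n*(n + 2)*(n^2 - 6*n + 8) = n*(n - 2)*(n + 2)*(n - 4)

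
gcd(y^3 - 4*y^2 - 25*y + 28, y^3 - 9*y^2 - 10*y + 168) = y^2 - 3*y - 28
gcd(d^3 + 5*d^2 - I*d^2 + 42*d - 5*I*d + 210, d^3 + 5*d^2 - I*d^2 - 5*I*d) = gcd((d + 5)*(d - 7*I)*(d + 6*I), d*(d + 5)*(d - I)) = d + 5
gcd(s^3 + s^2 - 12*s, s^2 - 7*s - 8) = 1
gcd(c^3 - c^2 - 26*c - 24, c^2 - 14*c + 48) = c - 6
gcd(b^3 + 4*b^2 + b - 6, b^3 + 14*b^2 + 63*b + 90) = b + 3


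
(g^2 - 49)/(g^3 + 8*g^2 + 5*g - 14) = (g - 7)/(g^2 + g - 2)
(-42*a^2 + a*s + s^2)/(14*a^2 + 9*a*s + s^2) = (-6*a + s)/(2*a + s)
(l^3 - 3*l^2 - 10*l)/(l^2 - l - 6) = l*(l - 5)/(l - 3)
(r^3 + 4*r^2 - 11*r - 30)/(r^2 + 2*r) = r + 2 - 15/r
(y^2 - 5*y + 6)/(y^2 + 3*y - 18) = (y - 2)/(y + 6)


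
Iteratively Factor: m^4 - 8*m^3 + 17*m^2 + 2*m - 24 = (m + 1)*(m^3 - 9*m^2 + 26*m - 24) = (m - 2)*(m + 1)*(m^2 - 7*m + 12) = (m - 3)*(m - 2)*(m + 1)*(m - 4)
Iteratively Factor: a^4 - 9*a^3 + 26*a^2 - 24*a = (a)*(a^3 - 9*a^2 + 26*a - 24) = a*(a - 3)*(a^2 - 6*a + 8) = a*(a - 4)*(a - 3)*(a - 2)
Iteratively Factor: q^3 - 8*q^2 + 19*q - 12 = (q - 1)*(q^2 - 7*q + 12) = (q - 3)*(q - 1)*(q - 4)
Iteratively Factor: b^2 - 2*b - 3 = (b + 1)*(b - 3)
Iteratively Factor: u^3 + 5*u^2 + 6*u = (u)*(u^2 + 5*u + 6) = u*(u + 2)*(u + 3)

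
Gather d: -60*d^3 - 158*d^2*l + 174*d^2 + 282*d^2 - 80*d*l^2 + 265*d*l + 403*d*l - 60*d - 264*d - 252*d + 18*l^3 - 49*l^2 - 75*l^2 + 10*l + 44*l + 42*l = -60*d^3 + d^2*(456 - 158*l) + d*(-80*l^2 + 668*l - 576) + 18*l^3 - 124*l^2 + 96*l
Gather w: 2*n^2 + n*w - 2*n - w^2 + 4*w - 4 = 2*n^2 - 2*n - w^2 + w*(n + 4) - 4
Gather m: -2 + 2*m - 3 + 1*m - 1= 3*m - 6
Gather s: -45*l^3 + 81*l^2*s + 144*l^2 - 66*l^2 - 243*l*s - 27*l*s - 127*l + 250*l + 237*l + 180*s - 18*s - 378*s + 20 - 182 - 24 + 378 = -45*l^3 + 78*l^2 + 360*l + s*(81*l^2 - 270*l - 216) + 192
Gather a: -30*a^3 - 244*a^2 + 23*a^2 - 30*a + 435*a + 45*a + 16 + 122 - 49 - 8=-30*a^3 - 221*a^2 + 450*a + 81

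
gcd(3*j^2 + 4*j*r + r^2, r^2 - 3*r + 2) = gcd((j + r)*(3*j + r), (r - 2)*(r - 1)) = 1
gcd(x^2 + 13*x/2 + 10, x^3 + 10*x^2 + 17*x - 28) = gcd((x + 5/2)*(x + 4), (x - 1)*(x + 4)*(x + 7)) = x + 4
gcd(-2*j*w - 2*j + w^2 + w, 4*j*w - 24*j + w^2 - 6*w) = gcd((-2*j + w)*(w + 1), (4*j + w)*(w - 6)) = 1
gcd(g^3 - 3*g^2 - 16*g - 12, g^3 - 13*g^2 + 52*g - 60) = g - 6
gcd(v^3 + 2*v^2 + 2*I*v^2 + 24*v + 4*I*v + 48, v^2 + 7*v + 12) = 1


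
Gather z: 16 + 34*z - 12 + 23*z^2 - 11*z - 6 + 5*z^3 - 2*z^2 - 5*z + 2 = 5*z^3 + 21*z^2 + 18*z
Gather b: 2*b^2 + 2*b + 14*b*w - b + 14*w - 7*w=2*b^2 + b*(14*w + 1) + 7*w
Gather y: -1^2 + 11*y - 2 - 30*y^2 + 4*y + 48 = -30*y^2 + 15*y + 45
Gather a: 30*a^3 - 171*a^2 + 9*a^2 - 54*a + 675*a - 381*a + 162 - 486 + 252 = 30*a^3 - 162*a^2 + 240*a - 72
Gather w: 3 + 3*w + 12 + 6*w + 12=9*w + 27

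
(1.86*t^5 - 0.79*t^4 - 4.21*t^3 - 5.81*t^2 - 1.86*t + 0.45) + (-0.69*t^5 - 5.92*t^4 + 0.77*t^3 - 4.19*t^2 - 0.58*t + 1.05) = 1.17*t^5 - 6.71*t^4 - 3.44*t^3 - 10.0*t^2 - 2.44*t + 1.5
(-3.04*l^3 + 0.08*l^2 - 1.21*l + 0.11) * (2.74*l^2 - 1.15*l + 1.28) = -8.3296*l^5 + 3.7152*l^4 - 7.2986*l^3 + 1.7953*l^2 - 1.6753*l + 0.1408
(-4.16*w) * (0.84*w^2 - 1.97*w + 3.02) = -3.4944*w^3 + 8.1952*w^2 - 12.5632*w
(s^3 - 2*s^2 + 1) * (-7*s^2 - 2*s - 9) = -7*s^5 + 12*s^4 - 5*s^3 + 11*s^2 - 2*s - 9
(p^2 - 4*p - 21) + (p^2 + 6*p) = 2*p^2 + 2*p - 21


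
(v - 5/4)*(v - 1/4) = v^2 - 3*v/2 + 5/16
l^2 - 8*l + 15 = (l - 5)*(l - 3)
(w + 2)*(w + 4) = w^2 + 6*w + 8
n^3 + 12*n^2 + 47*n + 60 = (n + 3)*(n + 4)*(n + 5)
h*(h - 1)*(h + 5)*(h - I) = h^4 + 4*h^3 - I*h^3 - 5*h^2 - 4*I*h^2 + 5*I*h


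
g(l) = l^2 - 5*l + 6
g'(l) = 2*l - 5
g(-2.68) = 26.58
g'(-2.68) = -10.36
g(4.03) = 2.09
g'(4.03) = 3.06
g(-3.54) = 36.23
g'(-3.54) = -12.08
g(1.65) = 0.47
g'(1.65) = -1.70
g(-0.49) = 8.69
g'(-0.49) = -5.98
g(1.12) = 1.65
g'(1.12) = -2.76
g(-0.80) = 10.64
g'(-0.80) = -6.60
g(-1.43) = 15.19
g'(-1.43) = -7.86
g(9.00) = 42.00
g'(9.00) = 13.00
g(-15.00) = 306.00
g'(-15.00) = -35.00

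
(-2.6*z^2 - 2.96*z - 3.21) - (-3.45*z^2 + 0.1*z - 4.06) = 0.85*z^2 - 3.06*z + 0.85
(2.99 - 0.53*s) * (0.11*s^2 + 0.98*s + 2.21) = -0.0583*s^3 - 0.1905*s^2 + 1.7589*s + 6.6079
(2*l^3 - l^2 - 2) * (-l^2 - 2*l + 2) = -2*l^5 - 3*l^4 + 6*l^3 + 4*l - 4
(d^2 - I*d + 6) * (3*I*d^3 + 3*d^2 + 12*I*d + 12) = 3*I*d^5 + 6*d^4 + 27*I*d^3 + 42*d^2 + 60*I*d + 72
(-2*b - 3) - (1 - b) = -b - 4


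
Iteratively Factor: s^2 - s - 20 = (s - 5)*(s + 4)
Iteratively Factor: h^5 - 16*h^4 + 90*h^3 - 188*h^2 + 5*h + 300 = (h - 4)*(h^4 - 12*h^3 + 42*h^2 - 20*h - 75) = (h - 4)*(h - 3)*(h^3 - 9*h^2 + 15*h + 25) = (h - 5)*(h - 4)*(h - 3)*(h^2 - 4*h - 5) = (h - 5)*(h - 4)*(h - 3)*(h + 1)*(h - 5)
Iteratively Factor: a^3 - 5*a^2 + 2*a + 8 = (a - 2)*(a^2 - 3*a - 4) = (a - 4)*(a - 2)*(a + 1)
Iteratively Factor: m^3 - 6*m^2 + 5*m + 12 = (m - 4)*(m^2 - 2*m - 3) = (m - 4)*(m + 1)*(m - 3)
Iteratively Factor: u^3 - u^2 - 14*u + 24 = (u - 3)*(u^2 + 2*u - 8) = (u - 3)*(u + 4)*(u - 2)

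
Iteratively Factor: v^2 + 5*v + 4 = (v + 1)*(v + 4)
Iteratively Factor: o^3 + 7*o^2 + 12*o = (o + 4)*(o^2 + 3*o) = o*(o + 4)*(o + 3)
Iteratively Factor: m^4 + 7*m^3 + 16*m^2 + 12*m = (m + 3)*(m^3 + 4*m^2 + 4*m) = m*(m + 3)*(m^2 + 4*m + 4) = m*(m + 2)*(m + 3)*(m + 2)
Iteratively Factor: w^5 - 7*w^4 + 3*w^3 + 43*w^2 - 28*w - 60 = (w - 3)*(w^4 - 4*w^3 - 9*w^2 + 16*w + 20) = (w - 3)*(w + 1)*(w^3 - 5*w^2 - 4*w + 20) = (w - 3)*(w - 2)*(w + 1)*(w^2 - 3*w - 10) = (w - 5)*(w - 3)*(w - 2)*(w + 1)*(w + 2)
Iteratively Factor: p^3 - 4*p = (p + 2)*(p^2 - 2*p) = p*(p + 2)*(p - 2)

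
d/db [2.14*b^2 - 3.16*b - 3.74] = 4.28*b - 3.16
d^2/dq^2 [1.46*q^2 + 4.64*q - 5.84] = 2.92000000000000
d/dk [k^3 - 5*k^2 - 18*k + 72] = 3*k^2 - 10*k - 18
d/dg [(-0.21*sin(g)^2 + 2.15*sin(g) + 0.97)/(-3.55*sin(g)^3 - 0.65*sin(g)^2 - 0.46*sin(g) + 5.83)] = (-0.7455*sin(g)^4 + 15.265*sin(g)^3 + 11.8246*sin(g)^2 - 1.1876*sin(g) + 12.9807)*cos(g)/(12.6025*sin(g)^6 + 4.615*sin(g)^5 + 3.6885*sin(g)^4 - 40.795*sin(g)^3 - 7.3674*sin(g)^2 - 5.3636*sin(g) + 33.9889)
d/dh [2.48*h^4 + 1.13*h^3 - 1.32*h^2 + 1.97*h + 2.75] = 9.92*h^3 + 3.39*h^2 - 2.64*h + 1.97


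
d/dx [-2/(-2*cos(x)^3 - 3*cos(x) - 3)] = 6*(cos(2*x) + 2)*sin(x)/(2*cos(x)^3 + 3*cos(x) + 3)^2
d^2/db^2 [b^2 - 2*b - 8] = 2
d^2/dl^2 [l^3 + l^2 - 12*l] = 6*l + 2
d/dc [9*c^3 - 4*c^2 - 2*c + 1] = 27*c^2 - 8*c - 2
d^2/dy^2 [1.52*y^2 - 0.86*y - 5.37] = 3.04000000000000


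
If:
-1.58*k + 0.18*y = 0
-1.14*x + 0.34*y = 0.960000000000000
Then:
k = 0.113924050632911*y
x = 0.298245614035088*y - 0.842105263157895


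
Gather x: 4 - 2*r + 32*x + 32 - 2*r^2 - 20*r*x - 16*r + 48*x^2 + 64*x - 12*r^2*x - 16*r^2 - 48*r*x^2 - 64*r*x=-18*r^2 - 18*r + x^2*(48 - 48*r) + x*(-12*r^2 - 84*r + 96) + 36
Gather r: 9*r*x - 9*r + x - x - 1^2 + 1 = r*(9*x - 9)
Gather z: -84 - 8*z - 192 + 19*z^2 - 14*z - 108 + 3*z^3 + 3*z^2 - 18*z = 3*z^3 + 22*z^2 - 40*z - 384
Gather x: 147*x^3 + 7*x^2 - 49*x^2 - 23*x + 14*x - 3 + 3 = 147*x^3 - 42*x^2 - 9*x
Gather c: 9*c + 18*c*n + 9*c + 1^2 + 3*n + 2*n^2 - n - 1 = c*(18*n + 18) + 2*n^2 + 2*n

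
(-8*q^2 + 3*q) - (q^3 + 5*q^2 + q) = -q^3 - 13*q^2 + 2*q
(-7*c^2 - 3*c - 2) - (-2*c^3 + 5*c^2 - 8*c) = 2*c^3 - 12*c^2 + 5*c - 2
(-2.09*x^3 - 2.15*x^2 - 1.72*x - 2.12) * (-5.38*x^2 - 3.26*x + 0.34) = 11.2442*x^5 + 18.3804*x^4 + 15.552*x^3 + 16.2818*x^2 + 6.3264*x - 0.7208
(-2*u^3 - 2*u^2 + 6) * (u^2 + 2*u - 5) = -2*u^5 - 6*u^4 + 6*u^3 + 16*u^2 + 12*u - 30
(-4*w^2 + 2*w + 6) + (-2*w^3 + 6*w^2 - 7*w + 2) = -2*w^3 + 2*w^2 - 5*w + 8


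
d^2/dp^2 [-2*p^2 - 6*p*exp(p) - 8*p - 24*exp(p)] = -6*p*exp(p) - 36*exp(p) - 4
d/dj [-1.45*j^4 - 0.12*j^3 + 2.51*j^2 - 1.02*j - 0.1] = -5.8*j^3 - 0.36*j^2 + 5.02*j - 1.02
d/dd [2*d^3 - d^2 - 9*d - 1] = 6*d^2 - 2*d - 9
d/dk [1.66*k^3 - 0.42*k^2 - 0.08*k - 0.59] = 4.98*k^2 - 0.84*k - 0.08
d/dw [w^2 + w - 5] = 2*w + 1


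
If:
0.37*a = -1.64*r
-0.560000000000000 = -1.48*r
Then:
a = -1.68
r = 0.38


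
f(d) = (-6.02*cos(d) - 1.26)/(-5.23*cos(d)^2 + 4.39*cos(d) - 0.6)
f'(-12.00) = 34.09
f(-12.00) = 10.23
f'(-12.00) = 34.09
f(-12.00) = 10.23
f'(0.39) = 11.09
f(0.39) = 6.74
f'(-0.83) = -27808.66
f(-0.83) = 275.26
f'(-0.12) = -2.15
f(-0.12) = 5.18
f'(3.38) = -0.02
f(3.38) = -0.47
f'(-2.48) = -0.00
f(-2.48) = -0.48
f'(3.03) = 0.01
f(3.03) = -0.47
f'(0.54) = 27.98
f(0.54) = 9.42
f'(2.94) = 0.02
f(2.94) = -0.47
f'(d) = (-10.46*sin(d)*cos(d) + 4.39*sin(d))*(-6.02*cos(d) - 1.26)/(-5.23*cos(d)^2 + 4.39*cos(d) - 0.6)^2 + 6.02*sin(d)/(-5.23*cos(d)^2 + 4.39*cos(d) - 0.6)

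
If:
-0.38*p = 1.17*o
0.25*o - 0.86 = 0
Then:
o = 3.44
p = -10.59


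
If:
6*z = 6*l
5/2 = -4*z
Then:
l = -5/8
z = -5/8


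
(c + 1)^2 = c^2 + 2*c + 1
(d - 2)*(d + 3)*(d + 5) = d^3 + 6*d^2 - d - 30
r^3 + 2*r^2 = r^2*(r + 2)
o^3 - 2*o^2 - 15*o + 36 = (o - 3)^2*(o + 4)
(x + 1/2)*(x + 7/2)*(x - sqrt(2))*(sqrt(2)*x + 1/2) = sqrt(2)*x^4 - 3*x^3/2 + 4*sqrt(2)*x^3 - 6*x^2 + 5*sqrt(2)*x^2/4 - 2*sqrt(2)*x - 21*x/8 - 7*sqrt(2)/8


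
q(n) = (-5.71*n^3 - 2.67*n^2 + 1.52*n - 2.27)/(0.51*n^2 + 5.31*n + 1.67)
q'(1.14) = -2.05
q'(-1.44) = 4.23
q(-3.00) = -12.75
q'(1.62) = -2.88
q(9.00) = -48.12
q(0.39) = -0.63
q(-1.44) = -1.43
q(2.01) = -3.91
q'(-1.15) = 3.65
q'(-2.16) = 6.78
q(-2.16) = -5.33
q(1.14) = -1.49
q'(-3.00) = 11.16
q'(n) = (-1.02*n - 5.31)*(-5.71*n^3 - 2.67*n^2 + 1.52*n - 2.27)/(0.51*n^2 + 5.31*n + 1.67)^2 + (-17.13*n^2 - 5.34*n + 1.52)/(0.51*n^2 + 5.31*n + 1.67) = (-2.9121*n^4 - 60.6402*n^3 - 43.56*n^2 - 6.6024*n + 14.5921)/(0.2601*n^4 + 5.4162*n^3 + 29.8995*n^2 + 17.7354*n + 2.7889)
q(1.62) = -2.68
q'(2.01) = -3.44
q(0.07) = -1.07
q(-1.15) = -0.30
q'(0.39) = 0.12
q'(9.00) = -8.12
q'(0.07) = 3.33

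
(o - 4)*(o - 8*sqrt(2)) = o^2 - 8*sqrt(2)*o - 4*o + 32*sqrt(2)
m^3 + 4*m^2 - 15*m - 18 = (m - 3)*(m + 1)*(m + 6)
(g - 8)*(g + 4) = g^2 - 4*g - 32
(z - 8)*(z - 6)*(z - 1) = z^3 - 15*z^2 + 62*z - 48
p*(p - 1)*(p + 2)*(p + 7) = p^4 + 8*p^3 + 5*p^2 - 14*p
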